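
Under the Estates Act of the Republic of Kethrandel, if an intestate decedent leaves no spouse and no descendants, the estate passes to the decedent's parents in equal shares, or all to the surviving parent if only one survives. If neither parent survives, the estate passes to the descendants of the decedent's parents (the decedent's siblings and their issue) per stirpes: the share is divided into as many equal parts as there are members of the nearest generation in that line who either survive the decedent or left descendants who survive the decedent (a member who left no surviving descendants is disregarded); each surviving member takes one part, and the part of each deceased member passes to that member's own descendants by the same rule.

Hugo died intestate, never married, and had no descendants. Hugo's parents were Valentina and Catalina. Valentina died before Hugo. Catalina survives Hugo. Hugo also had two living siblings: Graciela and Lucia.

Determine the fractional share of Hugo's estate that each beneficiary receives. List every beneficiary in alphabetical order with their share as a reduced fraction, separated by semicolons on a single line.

Catalina 1

Only one parent, Catalina, survives, so Catalina takes the entire estate. The siblings take nothing because a surviving parent has priority.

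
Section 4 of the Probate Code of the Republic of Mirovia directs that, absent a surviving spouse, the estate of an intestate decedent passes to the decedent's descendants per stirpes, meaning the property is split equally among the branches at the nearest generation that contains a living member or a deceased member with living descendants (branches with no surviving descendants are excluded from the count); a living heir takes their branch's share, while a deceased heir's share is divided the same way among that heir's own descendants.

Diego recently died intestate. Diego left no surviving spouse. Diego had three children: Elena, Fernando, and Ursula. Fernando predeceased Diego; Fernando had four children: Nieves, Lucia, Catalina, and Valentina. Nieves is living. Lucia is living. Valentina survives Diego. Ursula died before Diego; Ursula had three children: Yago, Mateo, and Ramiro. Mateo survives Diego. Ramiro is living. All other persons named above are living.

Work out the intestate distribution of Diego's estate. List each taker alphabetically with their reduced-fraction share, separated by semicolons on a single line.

Catalina 1/12; Elena 1/3; Lucia 1/12; Mateo 1/9; Nieves 1/12; Ramiro 1/9; Valentina 1/12; Yago 1/9

There is no surviving spouse, so the entire estate passes to Diego's descendants per stirpes.
The estate is divided into 3 equal shares of 1/3 among Elena, Fernando, Ursula.
Elena is living and takes 1/3.
Fernando predeceased; the 1/3 allotted to Fernando's branch passes to Fernando's issue by representation.
The 1/3 is divided into 4 equal shares of 1/12 among Nieves, Lucia, Catalina, Valentina.
Nieves is living and takes 1/12.
Lucia is living and takes 1/12.
Catalina is living and takes 1/12.
Valentina is living and takes 1/12.
Ursula predeceased; the 1/3 allotted to Ursula's branch passes to Ursula's issue by representation.
The 1/3 is divided into 3 equal shares of 1/9 among Yago, Mateo, Ramiro.
Yago is living and takes 1/9.
Mateo is living and takes 1/9.
Ramiro is living and takes 1/9.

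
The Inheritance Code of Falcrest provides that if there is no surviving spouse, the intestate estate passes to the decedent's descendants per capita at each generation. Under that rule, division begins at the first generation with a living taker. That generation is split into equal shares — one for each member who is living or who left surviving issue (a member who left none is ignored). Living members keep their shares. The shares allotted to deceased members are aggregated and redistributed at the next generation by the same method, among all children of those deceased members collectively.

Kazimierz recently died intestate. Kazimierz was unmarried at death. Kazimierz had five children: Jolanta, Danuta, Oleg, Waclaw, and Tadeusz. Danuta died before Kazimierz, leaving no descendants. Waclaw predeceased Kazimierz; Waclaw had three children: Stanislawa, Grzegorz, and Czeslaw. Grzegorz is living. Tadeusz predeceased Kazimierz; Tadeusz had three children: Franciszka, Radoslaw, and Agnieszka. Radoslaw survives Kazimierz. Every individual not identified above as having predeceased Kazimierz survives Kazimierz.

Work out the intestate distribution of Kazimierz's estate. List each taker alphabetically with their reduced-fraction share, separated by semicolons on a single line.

There is no surviving spouse, so the entire estate passes to Kazimierz's descendants per capita at each generation.
At generation 1 (Jolanta, Oleg, Waclaw, Tadeusz) there are 4 shares of (1)/4 = 1/4 each.
Living: Jolanta and Oleg — each takes 1/4.
Deceased: Waclaw and Tadeusz. Their combined 1/2 is pooled and carried to generation 2.
At generation 2 (Stanislawa, Grzegorz, Czeslaw, Franciszka, Radoslaw, Agnieszka) there are 6 shares of (1/2)/6 = 1/12 each.
Living: Stanislawa, Grzegorz, Czeslaw, Franciszka, Radoslaw, and Agnieszka — each takes 1/12.

Agnieszka 1/12; Czeslaw 1/12; Franciszka 1/12; Grzegorz 1/12; Jolanta 1/4; Oleg 1/4; Radoslaw 1/12; Stanislawa 1/12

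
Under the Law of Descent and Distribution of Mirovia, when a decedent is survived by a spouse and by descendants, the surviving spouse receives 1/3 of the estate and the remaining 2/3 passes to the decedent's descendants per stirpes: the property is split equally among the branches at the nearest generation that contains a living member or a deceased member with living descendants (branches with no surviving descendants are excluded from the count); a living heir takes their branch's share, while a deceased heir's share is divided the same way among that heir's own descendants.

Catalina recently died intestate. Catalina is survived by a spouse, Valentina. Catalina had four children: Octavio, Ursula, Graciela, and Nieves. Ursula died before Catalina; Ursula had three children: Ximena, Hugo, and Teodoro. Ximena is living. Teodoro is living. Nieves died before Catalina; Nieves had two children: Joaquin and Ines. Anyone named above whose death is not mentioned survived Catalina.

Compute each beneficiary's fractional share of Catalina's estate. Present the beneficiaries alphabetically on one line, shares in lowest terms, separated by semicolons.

Graciela 1/6; Hugo 1/18; Ines 1/12; Joaquin 1/12; Octavio 1/6; Teodoro 1/18; Valentina 1/3; Ximena 1/18

Valentina, as surviving spouse, takes 1/3.
The remaining 2/3 passes to Catalina's descendants per stirpes.
The 2/3 is divided into 4 equal shares of 1/6 among Octavio, Ursula, Graciela, Nieves.
Octavio is living and takes 1/6.
Ursula predeceased; the 1/6 allotted to Ursula's branch passes to Ursula's issue by representation.
The 1/6 is divided into 3 equal shares of 1/18 among Ximena, Hugo, Teodoro.
Ximena is living and takes 1/18.
Hugo is living and takes 1/18.
Teodoro is living and takes 1/18.
Graciela is living and takes 1/6.
Nieves predeceased; the 1/6 allotted to Nieves's branch passes to Nieves's issue by representation.
The 1/6 is divided into 2 equal shares of 1/12 among Joaquin, Ines.
Joaquin is living and takes 1/12.
Ines is living and takes 1/12.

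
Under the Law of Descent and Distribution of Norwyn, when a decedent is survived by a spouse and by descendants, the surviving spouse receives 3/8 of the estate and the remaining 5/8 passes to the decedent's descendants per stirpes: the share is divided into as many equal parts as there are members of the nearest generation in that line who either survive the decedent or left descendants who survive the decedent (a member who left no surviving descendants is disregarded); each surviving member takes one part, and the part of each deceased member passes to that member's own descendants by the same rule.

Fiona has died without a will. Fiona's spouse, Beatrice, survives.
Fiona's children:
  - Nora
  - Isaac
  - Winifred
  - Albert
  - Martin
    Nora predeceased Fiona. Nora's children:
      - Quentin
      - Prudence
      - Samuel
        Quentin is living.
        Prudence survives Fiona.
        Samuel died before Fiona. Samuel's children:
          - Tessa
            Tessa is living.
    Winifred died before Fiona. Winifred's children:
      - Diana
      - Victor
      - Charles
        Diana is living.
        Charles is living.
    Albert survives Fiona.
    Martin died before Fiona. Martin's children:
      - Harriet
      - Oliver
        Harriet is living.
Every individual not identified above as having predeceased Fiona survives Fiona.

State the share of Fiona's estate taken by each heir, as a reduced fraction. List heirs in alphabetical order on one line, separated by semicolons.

Beatrice, as surviving spouse, takes 3/8.
The remaining 5/8 passes to Fiona's descendants per stirpes.
The 5/8 is divided into 5 equal shares of 1/8 among Nora, Isaac, Winifred, Albert, Martin.
Nora predeceased; the 1/8 allotted to Nora's branch passes to Nora's issue by representation.
The 1/8 is divided into 3 equal shares of 1/24 among Quentin, Prudence, Samuel.
Quentin is living and takes 1/24.
Prudence is living and takes 1/24.
Samuel predeceased; the 1/24 allotted to Samuel's branch passes to Samuel's issue by representation.
Tessa is the sole taker at this level and receives the full 1/24.
Isaac is living and takes 1/8.
Winifred predeceased; the 1/8 allotted to Winifred's branch passes to Winifred's issue by representation.
The 1/8 is divided into 3 equal shares of 1/24 among Diana, Victor, Charles.
Diana is living and takes 1/24.
Victor is living and takes 1/24.
Charles is living and takes 1/24.
Albert is living and takes 1/8.
Martin predeceased; the 1/8 allotted to Martin's branch passes to Martin's issue by representation.
The 1/8 is divided into 2 equal shares of 1/16 among Harriet, Oliver.
Harriet is living and takes 1/16.
Oliver is living and takes 1/16.

Albert 1/8; Beatrice 3/8; Charles 1/24; Diana 1/24; Harriet 1/16; Isaac 1/8; Oliver 1/16; Prudence 1/24; Quentin 1/24; Tessa 1/24; Victor 1/24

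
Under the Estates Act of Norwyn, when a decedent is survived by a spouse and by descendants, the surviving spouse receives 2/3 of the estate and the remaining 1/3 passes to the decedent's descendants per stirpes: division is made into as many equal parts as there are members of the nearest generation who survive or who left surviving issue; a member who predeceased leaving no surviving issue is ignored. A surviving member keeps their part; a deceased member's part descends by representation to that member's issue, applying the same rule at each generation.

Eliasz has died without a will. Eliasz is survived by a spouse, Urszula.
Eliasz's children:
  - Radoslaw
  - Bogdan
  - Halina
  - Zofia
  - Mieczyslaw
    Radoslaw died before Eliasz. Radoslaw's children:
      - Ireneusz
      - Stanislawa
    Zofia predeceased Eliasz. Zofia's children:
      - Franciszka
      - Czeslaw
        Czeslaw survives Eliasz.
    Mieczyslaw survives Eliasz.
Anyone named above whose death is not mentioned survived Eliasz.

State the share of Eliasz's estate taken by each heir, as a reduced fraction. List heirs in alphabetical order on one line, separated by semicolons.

Bogdan 1/15; Czeslaw 1/30; Franciszka 1/30; Halina 1/15; Ireneusz 1/30; Mieczyslaw 1/15; Stanislawa 1/30; Urszula 2/3

Urszula, as surviving spouse, takes 2/3.
The remaining 1/3 passes to Eliasz's descendants per stirpes.
The 1/3 is divided into 5 equal shares of 1/15 among Radoslaw, Bogdan, Halina, Zofia, Mieczyslaw.
Radoslaw predeceased; the 1/15 allotted to Radoslaw's branch passes to Radoslaw's issue by representation.
The 1/15 is divided into 2 equal shares of 1/30 among Ireneusz, Stanislawa.
Ireneusz is living and takes 1/30.
Stanislawa is living and takes 1/30.
Bogdan is living and takes 1/15.
Halina is living and takes 1/15.
Zofia predeceased; the 1/15 allotted to Zofia's branch passes to Zofia's issue by representation.
The 1/15 is divided into 2 equal shares of 1/30 among Franciszka, Czeslaw.
Franciszka is living and takes 1/30.
Czeslaw is living and takes 1/30.
Mieczyslaw is living and takes 1/15.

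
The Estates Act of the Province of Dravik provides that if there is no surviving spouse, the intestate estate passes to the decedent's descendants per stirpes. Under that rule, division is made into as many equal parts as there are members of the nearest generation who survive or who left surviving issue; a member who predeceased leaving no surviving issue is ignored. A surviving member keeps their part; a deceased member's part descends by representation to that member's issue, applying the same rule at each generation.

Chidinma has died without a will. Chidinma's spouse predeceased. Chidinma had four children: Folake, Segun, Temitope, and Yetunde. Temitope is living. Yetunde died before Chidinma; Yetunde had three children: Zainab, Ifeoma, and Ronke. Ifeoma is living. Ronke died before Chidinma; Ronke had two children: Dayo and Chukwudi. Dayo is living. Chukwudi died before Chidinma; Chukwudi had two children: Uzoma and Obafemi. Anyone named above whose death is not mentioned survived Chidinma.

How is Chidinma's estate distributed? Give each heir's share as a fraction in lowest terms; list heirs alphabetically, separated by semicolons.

There is no surviving spouse, so the entire estate passes to Chidinma's descendants per stirpes.
The estate is divided into 4 equal shares of 1/4 among Folake, Segun, Temitope, Yetunde.
Folake is living and takes 1/4.
Segun is living and takes 1/4.
Temitope is living and takes 1/4.
Yetunde predeceased; the 1/4 allotted to Yetunde's branch passes to Yetunde's issue by representation.
The 1/4 is divided into 3 equal shares of 1/12 among Zainab, Ifeoma, Ronke.
Zainab is living and takes 1/12.
Ifeoma is living and takes 1/12.
Ronke predeceased; the 1/12 allotted to Ronke's branch passes to Ronke's issue by representation.
The 1/12 is divided into 2 equal shares of 1/24 among Dayo, Chukwudi.
Dayo is living and takes 1/24.
Chukwudi predeceased; the 1/24 allotted to Chukwudi's branch passes to Chukwudi's issue by representation.
The 1/24 is divided into 2 equal shares of 1/48 among Uzoma, Obafemi.
Uzoma is living and takes 1/48.
Obafemi is living and takes 1/48.

Dayo 1/24; Folake 1/4; Ifeoma 1/12; Obafemi 1/48; Segun 1/4; Temitope 1/4; Uzoma 1/48; Zainab 1/12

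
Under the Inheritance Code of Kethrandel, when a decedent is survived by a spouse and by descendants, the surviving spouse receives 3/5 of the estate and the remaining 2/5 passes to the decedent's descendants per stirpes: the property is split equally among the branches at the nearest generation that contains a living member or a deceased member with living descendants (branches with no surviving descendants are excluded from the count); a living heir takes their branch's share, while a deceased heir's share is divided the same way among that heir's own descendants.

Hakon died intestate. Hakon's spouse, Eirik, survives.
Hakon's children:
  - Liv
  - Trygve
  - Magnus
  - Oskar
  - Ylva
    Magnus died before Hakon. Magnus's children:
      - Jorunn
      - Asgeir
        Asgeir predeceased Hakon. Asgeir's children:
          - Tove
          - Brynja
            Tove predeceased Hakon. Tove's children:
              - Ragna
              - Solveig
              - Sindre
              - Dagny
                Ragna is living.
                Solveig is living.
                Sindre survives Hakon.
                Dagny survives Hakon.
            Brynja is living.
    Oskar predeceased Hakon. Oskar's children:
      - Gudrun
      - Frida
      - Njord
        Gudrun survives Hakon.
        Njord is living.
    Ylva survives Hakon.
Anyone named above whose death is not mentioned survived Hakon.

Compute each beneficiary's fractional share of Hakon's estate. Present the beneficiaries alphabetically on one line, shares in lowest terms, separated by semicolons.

Eirik, as surviving spouse, takes 3/5.
The remaining 2/5 passes to Hakon's descendants per stirpes.
The 2/5 is divided into 5 equal shares of 2/25 among Liv, Trygve, Magnus, Oskar, Ylva.
Liv is living and takes 2/25.
Trygve is living and takes 2/25.
Magnus predeceased; the 2/25 allotted to Magnus's branch passes to Magnus's issue by representation.
The 2/25 is divided into 2 equal shares of 1/25 among Jorunn, Asgeir.
Jorunn is living and takes 1/25.
Asgeir predeceased; the 1/25 allotted to Asgeir's branch passes to Asgeir's issue by representation.
The 1/25 is divided into 2 equal shares of 1/50 among Tove, Brynja.
Tove predeceased; the 1/50 allotted to Tove's branch passes to Tove's issue by representation.
The 1/50 is divided into 4 equal shares of 1/200 among Ragna, Solveig, Sindre, Dagny.
Ragna is living and takes 1/200.
Solveig is living and takes 1/200.
Sindre is living and takes 1/200.
Dagny is living and takes 1/200.
Brynja is living and takes 1/50.
Oskar predeceased; the 2/25 allotted to Oskar's branch passes to Oskar's issue by representation.
The 2/25 is divided into 3 equal shares of 2/75 among Gudrun, Frida, Njord.
Gudrun is living and takes 2/75.
Frida is living and takes 2/75.
Njord is living and takes 2/75.
Ylva is living and takes 2/25.

Brynja 1/50; Dagny 1/200; Eirik 3/5; Frida 2/75; Gudrun 2/75; Jorunn 1/25; Liv 2/25; Njord 2/75; Ragna 1/200; Sindre 1/200; Solveig 1/200; Trygve 2/25; Ylva 2/25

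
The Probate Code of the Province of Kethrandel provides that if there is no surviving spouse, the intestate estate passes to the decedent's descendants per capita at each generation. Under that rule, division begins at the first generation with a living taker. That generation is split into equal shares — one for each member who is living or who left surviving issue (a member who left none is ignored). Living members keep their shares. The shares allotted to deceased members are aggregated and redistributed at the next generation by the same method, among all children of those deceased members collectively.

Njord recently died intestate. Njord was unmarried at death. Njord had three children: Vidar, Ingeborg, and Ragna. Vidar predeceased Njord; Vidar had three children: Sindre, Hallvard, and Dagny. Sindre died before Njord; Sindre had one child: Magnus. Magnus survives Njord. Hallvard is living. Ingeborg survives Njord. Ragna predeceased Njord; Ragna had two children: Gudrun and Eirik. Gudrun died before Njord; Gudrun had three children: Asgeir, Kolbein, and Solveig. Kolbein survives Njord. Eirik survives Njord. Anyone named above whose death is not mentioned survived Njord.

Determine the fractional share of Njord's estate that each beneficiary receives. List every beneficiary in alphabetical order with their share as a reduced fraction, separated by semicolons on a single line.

Asgeir 1/15; Dagny 2/15; Eirik 2/15; Hallvard 2/15; Ingeborg 1/3; Kolbein 1/15; Magnus 1/15; Solveig 1/15

There is no surviving spouse, so the entire estate passes to Njord's descendants per capita at each generation.
At generation 1 (Vidar, Ingeborg, Ragna) there are 3 shares of (1)/3 = 1/3 each.
Living: Ingeborg — each takes 1/3.
Deceased: Vidar and Ragna. Their combined 2/3 is pooled and carried to generation 2.
At generation 2 (Sindre, Hallvard, Dagny, Gudrun, Eirik) there are 5 shares of (2/3)/5 = 2/15 each.
Living: Hallvard, Dagny, and Eirik — each takes 2/15.
Deceased: Sindre and Gudrun. Their combined 4/15 is pooled and carried to generation 3.
At generation 3 (Magnus, Asgeir, Kolbein, Solveig) there are 4 shares of (4/15)/4 = 1/15 each.
Living: Magnus, Asgeir, Kolbein, and Solveig — each takes 1/15.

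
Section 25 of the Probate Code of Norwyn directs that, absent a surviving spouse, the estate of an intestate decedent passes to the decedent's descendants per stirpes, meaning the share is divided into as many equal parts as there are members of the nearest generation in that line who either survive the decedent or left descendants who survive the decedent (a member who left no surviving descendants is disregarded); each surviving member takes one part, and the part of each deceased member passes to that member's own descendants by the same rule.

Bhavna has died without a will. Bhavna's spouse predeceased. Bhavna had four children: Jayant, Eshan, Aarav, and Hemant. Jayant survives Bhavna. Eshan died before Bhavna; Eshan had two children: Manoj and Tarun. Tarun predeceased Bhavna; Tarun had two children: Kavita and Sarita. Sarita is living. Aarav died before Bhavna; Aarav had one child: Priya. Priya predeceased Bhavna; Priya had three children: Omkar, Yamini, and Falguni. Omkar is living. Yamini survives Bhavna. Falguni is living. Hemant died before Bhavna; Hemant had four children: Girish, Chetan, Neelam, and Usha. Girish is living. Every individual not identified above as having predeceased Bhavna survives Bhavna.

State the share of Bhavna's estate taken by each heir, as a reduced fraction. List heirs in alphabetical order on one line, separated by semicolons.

There is no surviving spouse, so the entire estate passes to Bhavna's descendants per stirpes.
The estate is divided into 4 equal shares of 1/4 among Jayant, Eshan, Aarav, Hemant.
Jayant is living and takes 1/4.
Eshan predeceased; the 1/4 allotted to Eshan's branch passes to Eshan's issue by representation.
The 1/4 is divided into 2 equal shares of 1/8 among Manoj, Tarun.
Manoj is living and takes 1/8.
Tarun predeceased; the 1/8 allotted to Tarun's branch passes to Tarun's issue by representation.
The 1/8 is divided into 2 equal shares of 1/16 among Kavita, Sarita.
Kavita is living and takes 1/16.
Sarita is living and takes 1/16.
Aarav predeceased; the 1/4 allotted to Aarav's branch passes to Aarav's issue by representation.
Priya's line is the sole branch at this level, so the full 1/4 passes to Priya's issue by representation.
The 1/4 is divided into 3 equal shares of 1/12 among Omkar, Yamini, Falguni.
Omkar is living and takes 1/12.
Yamini is living and takes 1/12.
Falguni is living and takes 1/12.
Hemant predeceased; the 1/4 allotted to Hemant's branch passes to Hemant's issue by representation.
The 1/4 is divided into 4 equal shares of 1/16 among Girish, Chetan, Neelam, Usha.
Girish is living and takes 1/16.
Chetan is living and takes 1/16.
Neelam is living and takes 1/16.
Usha is living and takes 1/16.

Chetan 1/16; Falguni 1/12; Girish 1/16; Jayant 1/4; Kavita 1/16; Manoj 1/8; Neelam 1/16; Omkar 1/12; Sarita 1/16; Usha 1/16; Yamini 1/12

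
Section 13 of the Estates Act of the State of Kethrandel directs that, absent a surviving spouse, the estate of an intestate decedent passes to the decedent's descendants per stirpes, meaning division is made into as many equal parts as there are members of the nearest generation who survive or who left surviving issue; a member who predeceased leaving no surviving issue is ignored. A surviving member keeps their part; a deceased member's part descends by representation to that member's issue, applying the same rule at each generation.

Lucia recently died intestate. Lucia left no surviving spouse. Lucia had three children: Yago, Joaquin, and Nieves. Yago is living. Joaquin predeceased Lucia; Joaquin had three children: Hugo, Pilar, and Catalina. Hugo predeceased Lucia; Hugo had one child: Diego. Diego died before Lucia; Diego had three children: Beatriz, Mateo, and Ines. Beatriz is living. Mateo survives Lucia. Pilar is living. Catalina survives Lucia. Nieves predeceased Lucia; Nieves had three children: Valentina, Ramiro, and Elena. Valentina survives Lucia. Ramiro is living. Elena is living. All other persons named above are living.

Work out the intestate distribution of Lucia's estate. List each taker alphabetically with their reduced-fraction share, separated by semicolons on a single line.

There is no surviving spouse, so the entire estate passes to Lucia's descendants per stirpes.
The estate is divided into 3 equal shares of 1/3 among Yago, Joaquin, Nieves.
Yago is living and takes 1/3.
Joaquin predeceased; the 1/3 allotted to Joaquin's branch passes to Joaquin's issue by representation.
The 1/3 is divided into 3 equal shares of 1/9 among Hugo, Pilar, Catalina.
Hugo predeceased; the 1/9 allotted to Hugo's branch passes to Hugo's issue by representation.
Diego's line is the sole branch at this level, so the full 1/9 passes to Diego's issue by representation.
The 1/9 is divided into 3 equal shares of 1/27 among Beatriz, Mateo, Ines.
Beatriz is living and takes 1/27.
Mateo is living and takes 1/27.
Ines is living and takes 1/27.
Pilar is living and takes 1/9.
Catalina is living and takes 1/9.
Nieves predeceased; the 1/3 allotted to Nieves's branch passes to Nieves's issue by representation.
The 1/3 is divided into 3 equal shares of 1/9 among Valentina, Ramiro, Elena.
Valentina is living and takes 1/9.
Ramiro is living and takes 1/9.
Elena is living and takes 1/9.

Beatriz 1/27; Catalina 1/9; Elena 1/9; Ines 1/27; Mateo 1/27; Pilar 1/9; Ramiro 1/9; Valentina 1/9; Yago 1/3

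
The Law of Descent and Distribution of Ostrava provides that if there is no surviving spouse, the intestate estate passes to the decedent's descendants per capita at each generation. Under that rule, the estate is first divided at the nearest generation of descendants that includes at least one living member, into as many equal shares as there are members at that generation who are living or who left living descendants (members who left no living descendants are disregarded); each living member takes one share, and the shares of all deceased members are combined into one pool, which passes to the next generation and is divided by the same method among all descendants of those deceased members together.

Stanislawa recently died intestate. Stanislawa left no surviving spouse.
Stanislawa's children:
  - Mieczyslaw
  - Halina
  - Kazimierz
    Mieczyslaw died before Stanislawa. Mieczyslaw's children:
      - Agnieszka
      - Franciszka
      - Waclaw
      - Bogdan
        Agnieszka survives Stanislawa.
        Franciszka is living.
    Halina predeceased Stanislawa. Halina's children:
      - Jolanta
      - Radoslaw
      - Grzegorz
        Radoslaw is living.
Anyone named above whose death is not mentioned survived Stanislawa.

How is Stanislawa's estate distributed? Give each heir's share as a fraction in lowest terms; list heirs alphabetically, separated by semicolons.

There is no surviving spouse, so the entire estate passes to Stanislawa's descendants per capita at each generation.
At generation 1 (Mieczyslaw, Halina, Kazimierz) there are 3 shares of (1)/3 = 1/3 each.
Living: Kazimierz — each takes 1/3.
Deceased: Mieczyslaw and Halina. Their combined 2/3 is pooled and carried to generation 2.
At generation 2 (Agnieszka, Franciszka, Waclaw, Bogdan, Jolanta, Radoslaw, Grzegorz) there are 7 shares of (2/3)/7 = 2/21 each.
Living: Agnieszka, Franciszka, Waclaw, Bogdan, Jolanta, Radoslaw, and Grzegorz — each takes 2/21.

Agnieszka 2/21; Bogdan 2/21; Franciszka 2/21; Grzegorz 2/21; Jolanta 2/21; Kazimierz 1/3; Radoslaw 2/21; Waclaw 2/21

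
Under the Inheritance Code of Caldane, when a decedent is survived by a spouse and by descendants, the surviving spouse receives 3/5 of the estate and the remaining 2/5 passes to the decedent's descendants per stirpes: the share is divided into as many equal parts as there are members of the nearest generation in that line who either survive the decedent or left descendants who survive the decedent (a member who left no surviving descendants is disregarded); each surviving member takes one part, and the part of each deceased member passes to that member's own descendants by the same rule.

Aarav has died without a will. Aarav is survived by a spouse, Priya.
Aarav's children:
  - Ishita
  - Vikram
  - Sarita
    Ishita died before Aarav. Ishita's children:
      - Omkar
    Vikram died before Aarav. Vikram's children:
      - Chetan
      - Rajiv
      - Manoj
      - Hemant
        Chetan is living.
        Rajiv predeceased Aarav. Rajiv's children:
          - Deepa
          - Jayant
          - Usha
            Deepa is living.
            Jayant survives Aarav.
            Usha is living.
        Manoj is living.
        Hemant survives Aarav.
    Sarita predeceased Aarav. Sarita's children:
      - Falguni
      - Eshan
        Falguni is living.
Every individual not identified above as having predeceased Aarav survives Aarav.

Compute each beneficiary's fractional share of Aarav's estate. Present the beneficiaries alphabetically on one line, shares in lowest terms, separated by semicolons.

Priya, as surviving spouse, takes 3/5.
The remaining 2/5 passes to Aarav's descendants per stirpes.
The 2/5 is divided into 3 equal shares of 2/15 among Ishita, Vikram, Sarita.
Ishita predeceased; the 2/15 allotted to Ishita's branch passes to Ishita's issue by representation.
Omkar is the sole taker at this level and receives the full 2/15.
Vikram predeceased; the 2/15 allotted to Vikram's branch passes to Vikram's issue by representation.
The 2/15 is divided into 4 equal shares of 1/30 among Chetan, Rajiv, Manoj, Hemant.
Chetan is living and takes 1/30.
Rajiv predeceased; the 1/30 allotted to Rajiv's branch passes to Rajiv's issue by representation.
The 1/30 is divided into 3 equal shares of 1/90 among Deepa, Jayant, Usha.
Deepa is living and takes 1/90.
Jayant is living and takes 1/90.
Usha is living and takes 1/90.
Manoj is living and takes 1/30.
Hemant is living and takes 1/30.
Sarita predeceased; the 2/15 allotted to Sarita's branch passes to Sarita's issue by representation.
The 2/15 is divided into 2 equal shares of 1/15 among Falguni, Eshan.
Falguni is living and takes 1/15.
Eshan is living and takes 1/15.

Chetan 1/30; Deepa 1/90; Eshan 1/15; Falguni 1/15; Hemant 1/30; Jayant 1/90; Manoj 1/30; Omkar 2/15; Priya 3/5; Usha 1/90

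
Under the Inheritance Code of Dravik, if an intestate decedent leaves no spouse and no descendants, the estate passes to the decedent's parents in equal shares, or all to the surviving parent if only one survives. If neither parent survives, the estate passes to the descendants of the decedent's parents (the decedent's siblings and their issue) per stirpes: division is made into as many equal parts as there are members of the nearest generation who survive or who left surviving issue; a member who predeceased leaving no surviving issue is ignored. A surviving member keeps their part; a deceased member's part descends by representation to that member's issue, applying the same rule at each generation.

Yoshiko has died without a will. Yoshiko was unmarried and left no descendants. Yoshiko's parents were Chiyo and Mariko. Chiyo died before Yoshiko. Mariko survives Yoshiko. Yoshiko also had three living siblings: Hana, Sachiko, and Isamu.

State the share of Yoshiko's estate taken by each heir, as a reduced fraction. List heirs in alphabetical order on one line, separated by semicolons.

Only one parent, Mariko, survives, so Mariko takes the entire estate. The siblings take nothing because a surviving parent has priority.

Mariko 1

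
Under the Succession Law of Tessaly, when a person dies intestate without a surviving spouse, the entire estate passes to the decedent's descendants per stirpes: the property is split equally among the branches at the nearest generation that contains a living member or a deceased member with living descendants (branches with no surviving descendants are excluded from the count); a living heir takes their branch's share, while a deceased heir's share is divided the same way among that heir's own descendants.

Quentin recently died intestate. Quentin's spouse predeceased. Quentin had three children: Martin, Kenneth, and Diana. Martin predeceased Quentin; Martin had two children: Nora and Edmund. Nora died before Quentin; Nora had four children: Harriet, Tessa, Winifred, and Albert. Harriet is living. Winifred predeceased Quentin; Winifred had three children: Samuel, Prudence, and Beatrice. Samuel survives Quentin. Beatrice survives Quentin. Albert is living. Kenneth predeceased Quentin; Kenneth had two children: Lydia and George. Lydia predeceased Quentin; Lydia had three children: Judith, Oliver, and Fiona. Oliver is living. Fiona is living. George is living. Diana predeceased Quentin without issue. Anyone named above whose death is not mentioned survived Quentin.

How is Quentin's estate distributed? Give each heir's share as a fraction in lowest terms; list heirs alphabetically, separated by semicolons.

Albert 1/16; Beatrice 1/48; Edmund 1/4; Fiona 1/12; George 1/4; Harriet 1/16; Judith 1/12; Oliver 1/12; Prudence 1/48; Samuel 1/48; Tessa 1/16

There is no surviving spouse, so the entire estate passes to Quentin's descendants per stirpes.
Diana left no surviving issue, so that branch lapses and is disregarded.
The estate is divided into 2 equal shares of 1/2 among Martin, Kenneth.
Martin predeceased; the 1/2 allotted to Martin's branch passes to Martin's issue by representation.
The 1/2 is divided into 2 equal shares of 1/4 among Nora, Edmund.
Nora predeceased; the 1/4 allotted to Nora's branch passes to Nora's issue by representation.
The 1/4 is divided into 4 equal shares of 1/16 among Harriet, Tessa, Winifred, Albert.
Harriet is living and takes 1/16.
Tessa is living and takes 1/16.
Winifred predeceased; the 1/16 allotted to Winifred's branch passes to Winifred's issue by representation.
The 1/16 is divided into 3 equal shares of 1/48 among Samuel, Prudence, Beatrice.
Samuel is living and takes 1/48.
Prudence is living and takes 1/48.
Beatrice is living and takes 1/48.
Albert is living and takes 1/16.
Edmund is living and takes 1/4.
Kenneth predeceased; the 1/2 allotted to Kenneth's branch passes to Kenneth's issue by representation.
The 1/2 is divided into 2 equal shares of 1/4 among Lydia, George.
Lydia predeceased; the 1/4 allotted to Lydia's branch passes to Lydia's issue by representation.
The 1/4 is divided into 3 equal shares of 1/12 among Judith, Oliver, Fiona.
Judith is living and takes 1/12.
Oliver is living and takes 1/12.
Fiona is living and takes 1/12.
George is living and takes 1/4.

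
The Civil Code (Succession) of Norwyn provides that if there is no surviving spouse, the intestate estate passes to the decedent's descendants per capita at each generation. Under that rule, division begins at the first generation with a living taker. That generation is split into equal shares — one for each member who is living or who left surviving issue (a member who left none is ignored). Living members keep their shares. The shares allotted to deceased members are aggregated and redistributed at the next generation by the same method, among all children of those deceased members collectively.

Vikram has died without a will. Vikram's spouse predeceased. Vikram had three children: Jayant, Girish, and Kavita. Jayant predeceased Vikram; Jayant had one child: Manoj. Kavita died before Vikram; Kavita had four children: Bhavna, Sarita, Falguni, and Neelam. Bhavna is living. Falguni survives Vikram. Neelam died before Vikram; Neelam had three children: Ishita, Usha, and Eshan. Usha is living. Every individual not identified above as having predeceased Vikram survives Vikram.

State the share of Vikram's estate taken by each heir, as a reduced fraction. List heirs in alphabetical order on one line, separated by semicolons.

Bhavna 2/15; Eshan 2/45; Falguni 2/15; Girish 1/3; Ishita 2/45; Manoj 2/15; Sarita 2/15; Usha 2/45

There is no surviving spouse, so the entire estate passes to Vikram's descendants per capita at each generation.
At generation 1 (Jayant, Girish, Kavita) there are 3 shares of (1)/3 = 1/3 each.
Living: Girish — each takes 1/3.
Deceased: Jayant and Kavita. Their combined 2/3 is pooled and carried to generation 2.
At generation 2 (Manoj, Bhavna, Sarita, Falguni, Neelam) there are 5 shares of (2/3)/5 = 2/15 each.
Living: Manoj, Bhavna, Sarita, and Falguni — each takes 2/15.
Deceased: Neelam. That 2/15 share is carried to generation 3.
At generation 3 (Ishita, Usha, Eshan) there are 3 shares of (2/15)/3 = 2/45 each.
Living: Ishita, Usha, and Eshan — each takes 2/45.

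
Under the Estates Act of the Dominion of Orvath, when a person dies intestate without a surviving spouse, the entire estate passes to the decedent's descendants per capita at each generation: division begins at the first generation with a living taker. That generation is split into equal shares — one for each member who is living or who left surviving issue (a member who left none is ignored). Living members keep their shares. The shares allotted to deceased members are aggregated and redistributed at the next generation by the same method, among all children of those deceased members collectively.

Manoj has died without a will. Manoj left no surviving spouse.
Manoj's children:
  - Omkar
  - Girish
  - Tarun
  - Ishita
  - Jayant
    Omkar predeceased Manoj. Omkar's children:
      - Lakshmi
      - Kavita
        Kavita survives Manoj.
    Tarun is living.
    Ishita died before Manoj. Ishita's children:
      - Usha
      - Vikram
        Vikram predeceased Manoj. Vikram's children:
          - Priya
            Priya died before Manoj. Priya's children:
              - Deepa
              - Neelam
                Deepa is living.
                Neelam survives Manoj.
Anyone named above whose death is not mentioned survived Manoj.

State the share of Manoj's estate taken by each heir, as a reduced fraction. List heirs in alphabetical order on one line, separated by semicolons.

There is no surviving spouse, so the entire estate passes to Manoj's descendants per capita at each generation.
At generation 1 (Omkar, Girish, Tarun, Ishita, Jayant) there are 5 shares of (1)/5 = 1/5 each.
Living: Girish, Tarun, and Jayant — each takes 1/5.
Deceased: Omkar and Ishita. Their combined 2/5 is pooled and carried to generation 2.
At generation 2 (Lakshmi, Kavita, Usha, Vikram) there are 4 shares of (2/5)/4 = 1/10 each.
Living: Lakshmi, Kavita, and Usha — each takes 1/10.
Deceased: Vikram. That 1/10 share is carried to generation 3.
At generation 3 (Priya) there are 1 shares of (1/10)/1 = 1/10 each.
Deceased: Priya. That 1/10 share is carried to generation 4.
At generation 4 (Deepa, Neelam) there are 2 shares of (1/10)/2 = 1/20 each.
Living: Deepa and Neelam — each takes 1/20.

Deepa 1/20; Girish 1/5; Jayant 1/5; Kavita 1/10; Lakshmi 1/10; Neelam 1/20; Tarun 1/5; Usha 1/10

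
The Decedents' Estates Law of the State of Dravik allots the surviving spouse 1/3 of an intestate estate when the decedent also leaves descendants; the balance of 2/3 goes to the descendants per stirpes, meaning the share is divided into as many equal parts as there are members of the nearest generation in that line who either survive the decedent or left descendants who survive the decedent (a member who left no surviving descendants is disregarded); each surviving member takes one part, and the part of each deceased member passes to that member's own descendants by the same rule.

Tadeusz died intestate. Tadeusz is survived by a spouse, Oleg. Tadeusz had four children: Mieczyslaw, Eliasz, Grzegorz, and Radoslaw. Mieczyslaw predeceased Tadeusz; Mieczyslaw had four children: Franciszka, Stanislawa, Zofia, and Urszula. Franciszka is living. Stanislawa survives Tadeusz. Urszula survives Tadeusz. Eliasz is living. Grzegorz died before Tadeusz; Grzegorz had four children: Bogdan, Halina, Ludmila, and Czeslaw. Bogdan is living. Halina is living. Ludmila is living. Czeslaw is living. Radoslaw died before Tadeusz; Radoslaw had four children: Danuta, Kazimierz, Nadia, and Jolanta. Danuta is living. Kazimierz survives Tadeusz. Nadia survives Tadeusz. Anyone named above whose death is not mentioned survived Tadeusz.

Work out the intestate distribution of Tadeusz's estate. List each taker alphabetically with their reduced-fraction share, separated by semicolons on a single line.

Bogdan 1/24; Czeslaw 1/24; Danuta 1/24; Eliasz 1/6; Franciszka 1/24; Halina 1/24; Jolanta 1/24; Kazimierz 1/24; Ludmila 1/24; Nadia 1/24; Oleg 1/3; Stanislawa 1/24; Urszula 1/24; Zofia 1/24

Oleg, as surviving spouse, takes 1/3.
The remaining 2/3 passes to Tadeusz's descendants per stirpes.
The 2/3 is divided into 4 equal shares of 1/6 among Mieczyslaw, Eliasz, Grzegorz, Radoslaw.
Mieczyslaw predeceased; the 1/6 allotted to Mieczyslaw's branch passes to Mieczyslaw's issue by representation.
The 1/6 is divided into 4 equal shares of 1/24 among Franciszka, Stanislawa, Zofia, Urszula.
Franciszka is living and takes 1/24.
Stanislawa is living and takes 1/24.
Zofia is living and takes 1/24.
Urszula is living and takes 1/24.
Eliasz is living and takes 1/6.
Grzegorz predeceased; the 1/6 allotted to Grzegorz's branch passes to Grzegorz's issue by representation.
The 1/6 is divided into 4 equal shares of 1/24 among Bogdan, Halina, Ludmila, Czeslaw.
Bogdan is living and takes 1/24.
Halina is living and takes 1/24.
Ludmila is living and takes 1/24.
Czeslaw is living and takes 1/24.
Radoslaw predeceased; the 1/6 allotted to Radoslaw's branch passes to Radoslaw's issue by representation.
The 1/6 is divided into 4 equal shares of 1/24 among Danuta, Kazimierz, Nadia, Jolanta.
Danuta is living and takes 1/24.
Kazimierz is living and takes 1/24.
Nadia is living and takes 1/24.
Jolanta is living and takes 1/24.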